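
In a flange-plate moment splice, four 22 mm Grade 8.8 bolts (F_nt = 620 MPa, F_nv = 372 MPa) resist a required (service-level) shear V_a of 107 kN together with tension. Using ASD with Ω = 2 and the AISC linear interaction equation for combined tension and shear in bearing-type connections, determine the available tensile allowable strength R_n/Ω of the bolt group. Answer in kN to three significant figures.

A_b = π·22²/4 = 380.1 mm²; f_rv = 107 × 1000 / (4 × 380.1) = 70.37 MPa.
F'_nt = 1.3 F_nt − (Ω F_nt / F_nv) f_rv = 1.3·620 − (2·620/372)·70.37 = 571.4 MPa, capped at F_nt → F'_nt = 571.4 MPa.
R_n = F'_nt · A_b · n = 571.4 × 380.1 × 4 / 1000 = 868.9 kN.
Allowable strength R_n/Ω = 868.9 / 2 = 434 kN.

434 kN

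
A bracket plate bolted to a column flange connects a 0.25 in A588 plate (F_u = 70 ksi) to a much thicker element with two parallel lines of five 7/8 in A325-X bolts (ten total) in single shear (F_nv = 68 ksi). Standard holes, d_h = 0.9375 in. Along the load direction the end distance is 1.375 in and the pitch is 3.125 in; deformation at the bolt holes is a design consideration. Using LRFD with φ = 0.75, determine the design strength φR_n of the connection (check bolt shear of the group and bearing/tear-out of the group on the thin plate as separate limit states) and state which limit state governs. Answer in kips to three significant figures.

249 kips (bearing governs)

Bolt shear: A_b = π·0.875²/4 = 0.6013 in²; R_n = 68 × 0.6013 × 10 × 1 = 408.9 kips → 0.75 × 408.9 = 307 kips.
Bearing (1.2 l_c t F_u ≤ 2.4 d t F_u): upper limit = 2.4·0.875·0.25·70 = 36.75 kips.
  Edge l_c = 1.375 − 0.9375/2 = 0.9062 → r_n = 19.03 kips; interior l_c = 3.125 − 0.9375 = 2.188 → r_n = 36.75 kips.
  R_n,bearing = 2·19.03 + 8·36.75 = 332.1 kips → 0.75 × 332.1 = 249 kips.
Bearing governs: 249 kips.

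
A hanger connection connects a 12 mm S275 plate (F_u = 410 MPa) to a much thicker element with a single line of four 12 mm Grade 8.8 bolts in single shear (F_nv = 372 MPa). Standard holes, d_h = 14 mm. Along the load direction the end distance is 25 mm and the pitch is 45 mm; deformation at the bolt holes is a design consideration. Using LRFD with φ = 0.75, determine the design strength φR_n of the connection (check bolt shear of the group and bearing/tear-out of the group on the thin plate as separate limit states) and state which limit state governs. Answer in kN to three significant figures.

Bolt shear: A_b = π·12²/4 = 113.1 mm²; R_n = 372 × 113.1 × 4 × 1 / 1000 = 168.3 kN → 0.75 × 168.3 = 126 kN.
Bearing (1.2 l_c t F_u ≤ 2.4 d t F_u): upper limit = 2.4·12·12·410 / 1000 = 141.7 kN.
  Edge l_c = 25 − 14/2 = 18 → r_n = 106.3 kN; interior l_c = 45 − 14 = 31 → r_n = 141.7 kN.
  R_n,bearing = 1·106.3 + 3·141.7 = 531.4 kN → 0.75 × 531.4 = 399 kN.
Bolt shear governs: 126 kN.

126 kN (bolt shear governs)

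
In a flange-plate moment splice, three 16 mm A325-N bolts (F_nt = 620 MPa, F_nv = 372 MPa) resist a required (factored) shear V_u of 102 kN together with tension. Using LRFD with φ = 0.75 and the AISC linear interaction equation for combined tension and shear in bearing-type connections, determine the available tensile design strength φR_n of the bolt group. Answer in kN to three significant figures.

A_b = π·16²/4 = 201.1 mm²; f_rv = 102 × 1000 / (3 × 201.1) = 169.1 MPa.
F'_nt = 1.3 F_nt − (F_nt / φF_nv) f_rv = 1.3·620 − (620/(0.75·372))·169.1 = 430.2 MPa, capped at F_nt → F'_nt = 430.2 MPa.
R_n = F'_nt · A_b · n = 430.2 × 201.1 × 3 / 1000 = 259.5 kN.
Design strength φR_n = 0.75 × 259.5 = 195 kN.

195 kN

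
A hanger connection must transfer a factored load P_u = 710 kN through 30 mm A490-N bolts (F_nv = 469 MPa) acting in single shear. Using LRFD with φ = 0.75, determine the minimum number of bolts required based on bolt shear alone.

3 bolts

A_b = π·30²/4 = 706.9 mm².
Per-bolt design strength φR_n = 0.75 × 469 × 706.9 × 1 / 1000 = 248.6 kN.
n ≥ 710 / 248.6 = 2.856 → use 3 bolts.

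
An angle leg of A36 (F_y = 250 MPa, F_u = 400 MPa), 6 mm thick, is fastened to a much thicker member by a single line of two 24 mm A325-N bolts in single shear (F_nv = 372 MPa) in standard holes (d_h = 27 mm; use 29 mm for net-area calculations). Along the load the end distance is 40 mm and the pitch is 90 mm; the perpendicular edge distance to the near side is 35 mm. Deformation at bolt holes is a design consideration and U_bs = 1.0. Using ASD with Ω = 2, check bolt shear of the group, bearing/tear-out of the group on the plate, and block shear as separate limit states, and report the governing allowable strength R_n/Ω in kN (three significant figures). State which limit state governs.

Bolt shear: A_b = π·24²/4 = 452.4 mm²; R_n = 372 × 452.4 × 2 × 1 / 1000 = 336.6 kN → 336.6 / 2 = 168 kN.
Bearing: edge l_c = 26.5, r_n = 76.32 kN; interior l_c = 63, r_n = 138.2 kN; R_n = 76.32 + 1·138.2 = 214.6 kN → 107 kN.
Block shear: A_gv = 780, A_nv = 519, A_nt = 123 mm²; R_n = min(0.6F_uA_nv, 0.6F_yA_gv) + U_bs·F_u·A_nt = 166.2 kN → 83.1 kN.
Block shear governs: 83.1 kN.

83.1 kN (block shear governs)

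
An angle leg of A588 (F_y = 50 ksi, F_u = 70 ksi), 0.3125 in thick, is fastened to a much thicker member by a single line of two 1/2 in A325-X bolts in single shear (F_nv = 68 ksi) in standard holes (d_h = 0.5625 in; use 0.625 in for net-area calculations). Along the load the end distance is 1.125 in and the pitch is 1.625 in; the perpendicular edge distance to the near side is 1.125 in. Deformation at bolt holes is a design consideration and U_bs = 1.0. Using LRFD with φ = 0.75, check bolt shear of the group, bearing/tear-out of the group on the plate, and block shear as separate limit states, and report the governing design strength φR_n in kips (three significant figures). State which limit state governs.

Bolt shear: A_b = π·0.5²/4 = 0.1963 in²; R_n = 68 × 0.1963 × 2 × 1 = 26.7 kips → 0.75 × 26.7 = 20 kips.
Bearing: edge l_c = 0.8438, r_n = 22.15 kips; interior l_c = 1.062, r_n = 26.25 kips; R_n = 22.15 + 1·26.25 = 48.4 kips → 36.3 kips.
Block shear: A_gv = 0.8594, A_nv = 0.5664, A_nt = 0.2539 in²; R_n = min(0.6F_uA_nv, 0.6F_yA_gv) + U_bs·F_u·A_nt = 41.56 kips → 31.2 kips.
Bolt shear governs: 20 kips.

20 kips (bolt shear governs)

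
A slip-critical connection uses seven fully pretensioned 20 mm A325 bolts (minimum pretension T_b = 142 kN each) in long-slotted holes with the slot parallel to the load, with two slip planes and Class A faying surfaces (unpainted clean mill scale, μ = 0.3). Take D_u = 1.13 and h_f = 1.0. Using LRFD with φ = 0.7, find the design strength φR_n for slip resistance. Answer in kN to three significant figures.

472 kN

R_n = μ · D_u · h_f · T_b · n_s · n_b = 0.3 × 1.13 × 1.0 × 142 × 2 × 7 = 673.9 kN.
Design strength φR_n = 0.7 × 673.9 = 472 kN.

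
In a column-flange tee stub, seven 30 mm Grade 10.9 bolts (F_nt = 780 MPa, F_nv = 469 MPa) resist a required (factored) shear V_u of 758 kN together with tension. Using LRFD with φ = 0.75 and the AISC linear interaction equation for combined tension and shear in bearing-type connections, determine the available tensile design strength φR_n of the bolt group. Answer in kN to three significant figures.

A_b = π·30²/4 = 706.9 mm²; f_rv = 758 × 1000 / (7 × 706.9) = 153.2 MPa.
F'_nt = 1.3 F_nt − (F_nt / φF_nv) f_rv = 1.3·780 − (780/(0.75·469))·153.2 = 674.3 MPa, capped at F_nt → F'_nt = 674.3 MPa.
R_n = F'_nt · A_b · n = 674.3 × 706.9 × 7 / 1000 = 3336 kN.
Design strength φR_n = 0.75 × 3336 = 2500 kN.

2500 kN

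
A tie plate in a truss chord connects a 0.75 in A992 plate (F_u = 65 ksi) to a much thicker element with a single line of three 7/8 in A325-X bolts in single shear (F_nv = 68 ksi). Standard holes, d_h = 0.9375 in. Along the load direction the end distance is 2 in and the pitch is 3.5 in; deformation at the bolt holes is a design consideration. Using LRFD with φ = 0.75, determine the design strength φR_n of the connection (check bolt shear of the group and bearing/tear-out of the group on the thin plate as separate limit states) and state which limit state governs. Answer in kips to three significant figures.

Bolt shear: A_b = π·0.875²/4 = 0.6013 in²; R_n = 68 × 0.6013 × 3 × 1 = 122.7 kips → 0.75 × 122.7 = 92 kips.
Bearing (1.2 l_c t F_u ≤ 2.4 d t F_u): upper limit = 2.4·0.875·0.75·65 = 102.4 kips.
  Edge l_c = 2 − 0.9375/2 = 1.531 → r_n = 89.58 kips; interior l_c = 3.5 − 0.9375 = 2.562 → r_n = 102.4 kips.
  R_n,bearing = 1·89.58 + 2·102.4 = 294.3 kips → 0.75 × 294.3 = 221 kips.
Bolt shear governs: 92 kips.

92 kips (bolt shear governs)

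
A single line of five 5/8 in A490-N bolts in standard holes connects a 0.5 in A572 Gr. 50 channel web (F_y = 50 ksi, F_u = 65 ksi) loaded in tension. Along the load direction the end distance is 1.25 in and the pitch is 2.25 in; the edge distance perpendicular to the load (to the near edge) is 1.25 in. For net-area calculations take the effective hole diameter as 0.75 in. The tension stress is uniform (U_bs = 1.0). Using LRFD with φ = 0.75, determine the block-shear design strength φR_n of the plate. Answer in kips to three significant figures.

Shear plane L_v = 1.25 + 4·2.25 = 10.25 in; A_gv = 10.25 × 0.5 = 5.125 in².
A_nv = (10.25 − 4.5·0.75) × 0.5 = 3.438 in².
A_nt = (1.25 − 0.5·0.75) × 0.5 = 0.4375 in².
0.6 F_u A_nv = 134.1 kips; 0.6 F_y A_gv = 153.8 kips → shear rupture governs the shear term.
R_n = 134.1 + 1.0 × 65 × 0.4375 = 162.5 kips.
Design strength φR_n = 0.75 × 162.5 = 122 kips.

122 kips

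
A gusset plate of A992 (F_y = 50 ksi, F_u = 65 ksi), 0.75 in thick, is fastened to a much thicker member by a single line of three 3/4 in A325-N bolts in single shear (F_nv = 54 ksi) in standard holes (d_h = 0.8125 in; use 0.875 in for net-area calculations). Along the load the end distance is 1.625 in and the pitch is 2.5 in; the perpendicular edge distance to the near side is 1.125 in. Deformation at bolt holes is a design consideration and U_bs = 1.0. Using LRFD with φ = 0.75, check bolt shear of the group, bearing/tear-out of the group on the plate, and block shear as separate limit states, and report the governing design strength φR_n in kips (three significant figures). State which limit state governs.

53.7 kips (bolt shear governs)

Bolt shear: A_b = π·0.75²/4 = 0.4418 in²; R_n = 54 × 0.4418 × 3 × 1 = 71.57 kips → 0.75 × 71.57 = 53.7 kips.
Bearing: edge l_c = 1.219, r_n = 71.3 kips; interior l_c = 1.688, r_n = 87.75 kips; R_n = 71.3 + 2·87.75 = 246.8 kips → 185 kips.
Block shear: A_gv = 4.969, A_nv = 3.328, A_nt = 0.5156 in²; R_n = min(0.6F_uA_nv, 0.6F_yA_gv) + U_bs·F_u·A_nt = 163.3 kips → 122 kips.
Bolt shear governs: 53.7 kips.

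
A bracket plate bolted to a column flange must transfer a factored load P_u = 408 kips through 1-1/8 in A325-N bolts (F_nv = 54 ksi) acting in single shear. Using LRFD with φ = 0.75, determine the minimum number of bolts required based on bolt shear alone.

11 bolts

A_b = π·1.125²/4 = 0.994 in².
Per-bolt design strength φR_n = 0.75 × 54 × 0.994 × 1 = 40.26 kips.
n ≥ 408 / 40.26 = 10.13 → use 11 bolts.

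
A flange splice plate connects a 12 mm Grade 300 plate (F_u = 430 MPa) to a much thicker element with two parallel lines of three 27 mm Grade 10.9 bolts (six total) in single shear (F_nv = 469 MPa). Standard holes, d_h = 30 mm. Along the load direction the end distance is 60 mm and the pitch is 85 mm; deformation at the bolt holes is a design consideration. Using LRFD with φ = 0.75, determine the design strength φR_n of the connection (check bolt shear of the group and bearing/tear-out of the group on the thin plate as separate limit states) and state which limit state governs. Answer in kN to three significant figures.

Bolt shear: A_b = π·27²/4 = 572.6 mm²; R_n = 469 × 572.6 × 6 × 1 / 1000 = 1611 kN → 0.75 × 1611 = 1210 kN.
Bearing (1.2 l_c t F_u ≤ 2.4 d t F_u): upper limit = 2.4·27·12·430 / 1000 = 334.4 kN.
  Edge l_c = 60 − 30/2 = 45 → r_n = 278.6 kN; interior l_c = 85 − 30 = 55 → r_n = 334.4 kN.
  R_n,bearing = 2·278.6 + 4·334.4 = 1895 kN → 0.75 × 1895 = 1420 kN.
Bolt shear governs: 1210 kN.

1210 kN (bolt shear governs)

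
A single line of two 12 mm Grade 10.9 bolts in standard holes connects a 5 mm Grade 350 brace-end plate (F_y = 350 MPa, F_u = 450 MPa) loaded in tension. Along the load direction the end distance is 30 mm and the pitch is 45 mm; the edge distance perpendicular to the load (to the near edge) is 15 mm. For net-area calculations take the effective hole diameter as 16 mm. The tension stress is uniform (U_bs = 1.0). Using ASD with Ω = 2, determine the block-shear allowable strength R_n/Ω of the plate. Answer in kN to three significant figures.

Shear plane L_v = 30 + 1·45 = 75 mm; A_gv = 75 × 5 = 375 mm².
A_nv = (75 − 1.5·16) × 5 = 255 mm².
A_nt = (15 − 0.5·16) × 5 = 35 mm².
0.6 F_u A_nv = 68.85 kN; 0.6 F_y A_gv = 78.75 kN → shear rupture governs the shear term.
R_n = 68.85 + 1.0 × 450 × 35 / 1000 = 84.6 kN.
Allowable strength R_n/Ω = 84.6 / 2 = 42.3 kN.

42.3 kN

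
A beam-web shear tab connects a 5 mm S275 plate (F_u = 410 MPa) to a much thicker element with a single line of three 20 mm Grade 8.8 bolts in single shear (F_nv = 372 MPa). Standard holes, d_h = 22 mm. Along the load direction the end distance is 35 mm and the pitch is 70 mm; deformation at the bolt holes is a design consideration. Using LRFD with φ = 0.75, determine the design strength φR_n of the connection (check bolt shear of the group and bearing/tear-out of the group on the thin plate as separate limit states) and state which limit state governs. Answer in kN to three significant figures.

Bolt shear: A_b = π·20²/4 = 314.2 mm²; R_n = 372 × 314.2 × 3 × 1 / 1000 = 350.6 kN → 0.75 × 350.6 = 263 kN.
Bearing (1.2 l_c t F_u ≤ 2.4 d t F_u): upper limit = 2.4·20·5·410 / 1000 = 98.4 kN.
  Edge l_c = 35 − 22/2 = 24 → r_n = 59.04 kN; interior l_c = 70 − 22 = 48 → r_n = 98.4 kN.
  R_n,bearing = 1·59.04 + 2·98.4 = 255.8 kN → 0.75 × 255.8 = 192 kN.
Bearing governs: 192 kN.

192 kN (bearing governs)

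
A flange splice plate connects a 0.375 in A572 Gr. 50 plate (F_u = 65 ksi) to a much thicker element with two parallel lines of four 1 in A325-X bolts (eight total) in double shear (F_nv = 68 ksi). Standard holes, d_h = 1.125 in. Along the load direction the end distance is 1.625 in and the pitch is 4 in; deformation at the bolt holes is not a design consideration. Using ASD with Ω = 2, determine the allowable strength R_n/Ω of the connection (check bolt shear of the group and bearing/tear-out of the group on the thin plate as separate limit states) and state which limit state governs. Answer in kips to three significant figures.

Bolt shear: A_b = π·1²/4 = 0.7854 in²; R_n = 68 × 0.7854 × 8 × 2 = 854.5 kips → 854.5 / 2 = 427 kips.
Bearing (1.5 l_c t F_u ≤ 3.0 d t F_u): upper limit = 3.0·1·0.375·65 = 73.12 kips.
  Edge l_c = 1.625 − 1.125/2 = 1.062 → r_n = 38.85 kips; interior l_c = 4 − 1.125 = 2.875 → r_n = 73.12 kips.
  R_n,bearing = 2·38.85 + 6·73.12 = 516.4 kips → 516.4 / 2 = 258 kips.
Bearing governs: 258 kips.

258 kips (bearing governs)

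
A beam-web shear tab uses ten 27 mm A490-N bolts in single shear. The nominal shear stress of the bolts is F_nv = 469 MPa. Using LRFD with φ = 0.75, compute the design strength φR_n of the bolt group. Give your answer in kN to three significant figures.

A_b = π × 27² / 4 = 572.6 mm².
R_n = F_nv · A_b · n · n_s = 469 × 572.6 × 10 × 1 / 1000 = 2685 kN.
Design strength φR_n = 0.75 × 2685 = 2010 kN.

2010 kN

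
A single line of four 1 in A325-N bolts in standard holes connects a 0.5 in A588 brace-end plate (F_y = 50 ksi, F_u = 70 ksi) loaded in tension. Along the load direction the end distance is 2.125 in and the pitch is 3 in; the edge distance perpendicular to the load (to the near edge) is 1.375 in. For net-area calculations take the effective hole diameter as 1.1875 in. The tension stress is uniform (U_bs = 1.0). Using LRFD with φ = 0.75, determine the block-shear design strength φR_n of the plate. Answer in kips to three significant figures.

130 kips

Shear plane L_v = 2.125 + 3·3 = 11.12 in; A_gv = 11.12 × 0.5 = 5.562 in².
A_nv = (11.12 − 3.5·1.1875) × 0.5 = 3.484 in².
A_nt = (1.375 − 0.5·1.1875) × 0.5 = 0.3906 in².
0.6 F_u A_nv = 146.3 kips; 0.6 F_y A_gv = 166.9 kips → shear rupture governs the shear term.
R_n = 146.3 + 1.0 × 70 × 0.3906 = 173.7 kips.
Design strength φR_n = 0.75 × 173.7 = 130 kips.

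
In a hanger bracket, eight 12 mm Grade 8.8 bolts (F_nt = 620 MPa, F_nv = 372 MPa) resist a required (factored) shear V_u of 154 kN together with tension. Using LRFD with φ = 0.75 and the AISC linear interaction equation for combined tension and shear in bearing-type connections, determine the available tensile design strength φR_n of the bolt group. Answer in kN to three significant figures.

A_b = π·12²/4 = 113.1 mm²; f_rv = 154 × 1000 / (8 × 113.1) = 170.2 MPa.
F'_nt = 1.3 F_nt − (F_nt / φF_nv) f_rv = 1.3·620 − (620/(0.75·372))·170.2 = 427.8 MPa, capped at F_nt → F'_nt = 427.8 MPa.
R_n = F'_nt · A_b · n = 427.8 × 113.1 × 8 / 1000 = 387 kN.
Design strength φR_n = 0.75 × 387 = 290 kN.

290 kN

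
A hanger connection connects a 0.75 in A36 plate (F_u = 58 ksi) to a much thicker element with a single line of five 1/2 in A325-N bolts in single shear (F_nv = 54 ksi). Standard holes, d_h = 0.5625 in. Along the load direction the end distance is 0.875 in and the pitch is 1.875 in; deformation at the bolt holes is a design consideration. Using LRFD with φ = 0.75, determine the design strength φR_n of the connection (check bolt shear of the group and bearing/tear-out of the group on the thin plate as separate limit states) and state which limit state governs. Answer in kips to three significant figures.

39.8 kips (bolt shear governs)

Bolt shear: A_b = π·0.5²/4 = 0.1963 in²; R_n = 54 × 0.1963 × 5 × 1 = 53.01 kips → 0.75 × 53.01 = 39.8 kips.
Bearing (1.2 l_c t F_u ≤ 2.4 d t F_u): upper limit = 2.4·0.5·0.75·58 = 52.2 kips.
  Edge l_c = 0.875 − 0.5625/2 = 0.5938 → r_n = 30.99 kips; interior l_c = 1.875 − 0.5625 = 1.312 → r_n = 52.2 kips.
  R_n,bearing = 1·30.99 + 4·52.2 = 239.8 kips → 0.75 × 239.8 = 180 kips.
Bolt shear governs: 39.8 kips.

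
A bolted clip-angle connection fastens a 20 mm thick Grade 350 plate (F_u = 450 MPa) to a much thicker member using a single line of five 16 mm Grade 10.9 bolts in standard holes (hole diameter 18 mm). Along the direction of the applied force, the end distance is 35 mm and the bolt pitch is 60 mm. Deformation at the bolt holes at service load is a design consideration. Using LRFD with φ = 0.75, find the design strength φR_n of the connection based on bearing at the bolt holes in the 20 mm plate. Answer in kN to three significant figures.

1250 kN

Per bolt r_n = 1.2 l_c t F_u ≤ 2.4 d t F_u; upper limit = 2.4 × 16 × 20 × 450 / 1000 = 345.6 kN.
Edge bolt: l_c = 35 − 18/2 = 26 mm → 1.2 × 26 × 20 × 450 / 1000 = 280.8 → r_n = 280.8 kN.
Interior bolts: l_c = 60 − 18 = 42 mm → 1.2 × 42 × 20 × 450 / 1000 = 453.6 → r_n = 345.6 kN.
R_n = 1 × 280.8 + 4 × 345.6 = 1663 kN.
Design strength φR_n = 0.75 × 1663 = 1250 kN.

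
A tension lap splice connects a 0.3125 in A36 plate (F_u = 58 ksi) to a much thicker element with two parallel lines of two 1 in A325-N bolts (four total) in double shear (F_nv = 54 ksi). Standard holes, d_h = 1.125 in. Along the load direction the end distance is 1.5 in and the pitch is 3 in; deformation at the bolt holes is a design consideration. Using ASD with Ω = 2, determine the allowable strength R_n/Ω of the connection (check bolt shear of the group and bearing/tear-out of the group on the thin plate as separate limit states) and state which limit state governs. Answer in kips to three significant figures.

Bolt shear: A_b = π·1²/4 = 0.7854 in²; R_n = 54 × 0.7854 × 4 × 2 = 339.3 kips → 339.3 / 2 = 170 kips.
Bearing (1.2 l_c t F_u ≤ 2.4 d t F_u): upper limit = 2.4·1·0.3125·58 = 43.5 kips.
  Edge l_c = 1.5 − 1.125/2 = 0.9375 → r_n = 20.39 kips; interior l_c = 3 − 1.125 = 1.875 → r_n = 40.78 kips.
  R_n,bearing = 2·20.39 + 2·40.78 = 122.3 kips → 122.3 / 2 = 61.2 kips.
Bearing governs: 61.2 kips.

61.2 kips (bearing governs)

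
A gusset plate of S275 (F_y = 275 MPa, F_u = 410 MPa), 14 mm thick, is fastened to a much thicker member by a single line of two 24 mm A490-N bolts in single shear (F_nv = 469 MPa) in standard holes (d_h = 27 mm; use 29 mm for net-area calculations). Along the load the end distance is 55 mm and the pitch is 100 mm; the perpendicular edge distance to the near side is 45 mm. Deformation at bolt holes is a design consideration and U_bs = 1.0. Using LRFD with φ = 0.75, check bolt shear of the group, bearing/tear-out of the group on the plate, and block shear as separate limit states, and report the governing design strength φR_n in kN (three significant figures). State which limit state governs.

Bolt shear: A_b = π·24²/4 = 452.4 mm²; R_n = 469 × 452.4 × 2 × 1 / 1000 = 424.3 kN → 0.75 × 424.3 = 318 kN.
Bearing: edge l_c = 41.5, r_n = 285.9 kN; interior l_c = 73, r_n = 330.6 kN; R_n = 285.9 + 1·330.6 = 616.5 kN → 462 kN.
Block shear: A_gv = 2170, A_nv = 1561, A_nt = 427 mm²; R_n = min(0.6F_uA_nv, 0.6F_yA_gv) + U_bs·F_u·A_nt = 533.1 kN → 400 kN.
Bolt shear governs: 318 kN.

318 kN (bolt shear governs)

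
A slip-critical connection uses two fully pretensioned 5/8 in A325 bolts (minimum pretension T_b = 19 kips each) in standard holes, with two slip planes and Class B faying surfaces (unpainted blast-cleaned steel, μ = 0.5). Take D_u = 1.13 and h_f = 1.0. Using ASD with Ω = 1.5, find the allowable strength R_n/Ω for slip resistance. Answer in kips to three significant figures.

R_n = μ · D_u · h_f · T_b · n_s · n_b = 0.5 × 1.13 × 1.0 × 19 × 2 × 2 = 42.94 kips.
Allowable strength R_n/Ω = 42.94 / 1.5 = 28.6 kips.

28.6 kips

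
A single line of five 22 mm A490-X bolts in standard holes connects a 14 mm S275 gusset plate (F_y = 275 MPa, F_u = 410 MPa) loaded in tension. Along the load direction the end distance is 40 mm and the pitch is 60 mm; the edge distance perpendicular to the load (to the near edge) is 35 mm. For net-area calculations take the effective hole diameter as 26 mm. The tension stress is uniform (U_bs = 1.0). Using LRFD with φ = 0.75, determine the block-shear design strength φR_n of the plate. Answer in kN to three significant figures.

Shear plane L_v = 40 + 4·60 = 280 mm; A_gv = 280 × 14 = 3920 mm².
A_nv = (280 − 4.5·26) × 14 = 2282 mm².
A_nt = (35 − 0.5·26) × 14 = 308 mm².
0.6 F_u A_nv = 561.4 kN; 0.6 F_y A_gv = 646.8 kN → shear rupture governs the shear term.
R_n = 561.4 + 1.0 × 410 × 308 / 1000 = 687.7 kN.
Design strength φR_n = 0.75 × 687.7 = 516 kN.

516 kN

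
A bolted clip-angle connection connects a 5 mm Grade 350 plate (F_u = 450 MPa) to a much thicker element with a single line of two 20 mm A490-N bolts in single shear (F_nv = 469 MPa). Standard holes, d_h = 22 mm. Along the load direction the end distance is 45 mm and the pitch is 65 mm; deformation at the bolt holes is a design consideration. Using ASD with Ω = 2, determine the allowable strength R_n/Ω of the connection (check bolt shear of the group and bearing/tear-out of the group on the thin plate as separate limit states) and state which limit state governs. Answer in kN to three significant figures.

99.9 kN (bearing governs)

Bolt shear: A_b = π·20²/4 = 314.2 mm²; R_n = 469 × 314.2 × 2 × 1 / 1000 = 294.7 kN → 294.7 / 2 = 147 kN.
Bearing (1.2 l_c t F_u ≤ 2.4 d t F_u): upper limit = 2.4·20·5·450 / 1000 = 108 kN.
  Edge l_c = 45 − 22/2 = 34 → r_n = 91.8 kN; interior l_c = 65 − 22 = 43 → r_n = 108 kN.
  R_n,bearing = 1·91.8 + 1·108 = 199.8 kN → 199.8 / 2 = 99.9 kN.
Bearing governs: 99.9 kN.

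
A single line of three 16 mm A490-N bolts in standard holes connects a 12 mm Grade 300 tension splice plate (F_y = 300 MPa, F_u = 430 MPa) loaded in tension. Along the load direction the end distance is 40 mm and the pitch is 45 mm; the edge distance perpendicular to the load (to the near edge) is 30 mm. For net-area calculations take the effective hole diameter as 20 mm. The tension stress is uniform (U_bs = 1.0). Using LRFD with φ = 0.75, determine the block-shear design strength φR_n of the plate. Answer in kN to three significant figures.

263 kN

Shear plane L_v = 40 + 2·45 = 130 mm; A_gv = 130 × 12 = 1560 mm².
A_nv = (130 − 2.5·20) × 12 = 960 mm².
A_nt = (30 − 0.5·20) × 12 = 240 mm².
0.6 F_u A_nv = 247.7 kN; 0.6 F_y A_gv = 280.8 kN → shear rupture governs the shear term.
R_n = 247.7 + 1.0 × 430 × 240 / 1000 = 350.9 kN.
Design strength φR_n = 0.75 × 350.9 = 263 kN.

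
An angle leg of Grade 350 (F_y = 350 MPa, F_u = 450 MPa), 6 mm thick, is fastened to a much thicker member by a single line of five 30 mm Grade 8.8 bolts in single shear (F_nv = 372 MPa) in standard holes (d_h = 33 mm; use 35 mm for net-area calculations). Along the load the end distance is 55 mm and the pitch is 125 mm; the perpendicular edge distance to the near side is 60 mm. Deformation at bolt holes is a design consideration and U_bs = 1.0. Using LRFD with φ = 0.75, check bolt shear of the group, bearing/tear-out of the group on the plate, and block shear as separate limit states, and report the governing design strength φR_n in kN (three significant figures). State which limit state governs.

569 kN (block shear governs)

Bolt shear: A_b = π·30²/4 = 706.9 mm²; R_n = 372 × 706.9 × 5 × 1 / 1000 = 1315 kN → 0.75 × 1315 = 986 kN.
Bearing: edge l_c = 38.5, r_n = 124.7 kN; interior l_c = 92, r_n = 194.4 kN; R_n = 124.7 + 4·194.4 = 902.3 kN → 677 kN.
Block shear: A_gv = 3330, A_nv = 2385, A_nt = 255 mm²; R_n = min(0.6F_uA_nv, 0.6F_yA_gv) + U_bs·F_u·A_nt = 758.7 kN → 569 kN.
Block shear governs: 569 kN.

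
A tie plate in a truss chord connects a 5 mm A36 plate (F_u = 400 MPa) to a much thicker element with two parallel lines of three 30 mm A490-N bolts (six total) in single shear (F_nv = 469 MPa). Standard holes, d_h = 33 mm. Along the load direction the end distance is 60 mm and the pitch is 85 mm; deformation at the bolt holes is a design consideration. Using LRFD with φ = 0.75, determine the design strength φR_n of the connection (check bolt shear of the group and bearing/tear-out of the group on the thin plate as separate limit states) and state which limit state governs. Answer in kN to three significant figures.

531 kN (bearing governs)

Bolt shear: A_b = π·30²/4 = 706.9 mm²; R_n = 469 × 706.9 × 6 × 1 / 1000 = 1989 kN → 0.75 × 1989 = 1490 kN.
Bearing (1.2 l_c t F_u ≤ 2.4 d t F_u): upper limit = 2.4·30·5·400 / 1000 = 144 kN.
  Edge l_c = 60 − 33/2 = 43.5 → r_n = 104.4 kN; interior l_c = 85 − 33 = 52 → r_n = 124.8 kN.
  R_n,bearing = 2·104.4 + 4·124.8 = 708 kN → 0.75 × 708 = 531 kN.
Bearing governs: 531 kN.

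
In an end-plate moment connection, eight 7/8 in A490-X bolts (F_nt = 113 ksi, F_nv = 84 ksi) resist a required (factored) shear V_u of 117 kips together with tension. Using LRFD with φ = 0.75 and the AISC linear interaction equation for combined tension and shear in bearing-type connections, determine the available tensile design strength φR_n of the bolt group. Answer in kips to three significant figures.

373 kips

A_b = π·0.875²/4 = 0.6013 in²; f_rv = 117 / (8 × 0.6013) = 24.32 ksi.
F'_nt = 1.3 F_nt − (F_nt / φF_nv) f_rv = 1.3·113 − (113/(0.75·84))·24.32 = 103.3 ksi, capped at F_nt → F'_nt = 103.3 ksi.
R_n = F'_nt · A_b · n = 103.3 × 0.6013 × 8 = 496.8 kips.
Design strength φR_n = 0.75 × 496.8 = 373 kips.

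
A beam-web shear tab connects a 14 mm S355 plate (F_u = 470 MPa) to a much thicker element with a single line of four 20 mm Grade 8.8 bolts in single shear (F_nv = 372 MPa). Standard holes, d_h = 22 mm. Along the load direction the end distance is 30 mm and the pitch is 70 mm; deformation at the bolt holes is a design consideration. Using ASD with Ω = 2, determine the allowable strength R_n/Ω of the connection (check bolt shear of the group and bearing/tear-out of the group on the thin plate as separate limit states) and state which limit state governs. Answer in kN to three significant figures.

234 kN (bolt shear governs)

Bolt shear: A_b = π·20²/4 = 314.2 mm²; R_n = 372 × 314.2 × 4 × 1 / 1000 = 467.5 kN → 467.5 / 2 = 234 kN.
Bearing (1.2 l_c t F_u ≤ 2.4 d t F_u): upper limit = 2.4·20·14·470 / 1000 = 315.8 kN.
  Edge l_c = 30 − 22/2 = 19 → r_n = 150 kN; interior l_c = 70 − 22 = 48 → r_n = 315.8 kN.
  R_n,bearing = 1·150 + 3·315.8 = 1098 kN → 1098 / 2 = 549 kN.
Bolt shear governs: 234 kN.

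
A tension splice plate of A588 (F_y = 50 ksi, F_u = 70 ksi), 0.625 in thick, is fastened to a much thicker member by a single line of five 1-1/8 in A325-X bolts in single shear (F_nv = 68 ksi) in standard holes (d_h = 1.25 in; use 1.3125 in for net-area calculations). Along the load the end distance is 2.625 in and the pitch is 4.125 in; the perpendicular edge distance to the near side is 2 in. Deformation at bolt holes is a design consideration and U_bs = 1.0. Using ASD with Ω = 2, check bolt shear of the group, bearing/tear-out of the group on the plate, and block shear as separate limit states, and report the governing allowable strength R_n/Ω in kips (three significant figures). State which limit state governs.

169 kips (bolt shear governs)

Bolt shear: A_b = π·1.125²/4 = 0.994 in²; R_n = 68 × 0.994 × 5 × 1 = 338 kips → 338 / 2 = 169 kips.
Bearing: edge l_c = 2, r_n = 105 kips; interior l_c = 2.875, r_n = 118.1 kips; R_n = 105 + 4·118.1 = 577.5 kips → 289 kips.
Block shear: A_gv = 11.95, A_nv = 8.262, A_nt = 0.8398 in²; R_n = min(0.6F_uA_nv, 0.6F_yA_gv) + U_bs·F_u·A_nt = 405.8 kips → 203 kips.
Bolt shear governs: 169 kips.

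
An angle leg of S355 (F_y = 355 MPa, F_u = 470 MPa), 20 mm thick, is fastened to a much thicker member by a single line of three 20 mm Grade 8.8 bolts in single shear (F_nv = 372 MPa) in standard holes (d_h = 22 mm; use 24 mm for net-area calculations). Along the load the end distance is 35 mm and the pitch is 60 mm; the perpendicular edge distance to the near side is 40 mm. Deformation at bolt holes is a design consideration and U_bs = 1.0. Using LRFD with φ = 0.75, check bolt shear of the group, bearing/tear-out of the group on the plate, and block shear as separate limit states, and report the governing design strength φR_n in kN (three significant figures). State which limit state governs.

263 kN (bolt shear governs)

Bolt shear: A_b = π·20²/4 = 314.2 mm²; R_n = 372 × 314.2 × 3 × 1 / 1000 = 350.6 kN → 0.75 × 350.6 = 263 kN.
Bearing: edge l_c = 24, r_n = 270.7 kN; interior l_c = 38, r_n = 428.6 kN; R_n = 270.7 + 2·428.6 = 1128 kN → 846 kN.
Block shear: A_gv = 3100, A_nv = 1900, A_nt = 560 mm²; R_n = min(0.6F_uA_nv, 0.6F_yA_gv) + U_bs·F_u·A_nt = 799 kN → 599 kN.
Bolt shear governs: 263 kN.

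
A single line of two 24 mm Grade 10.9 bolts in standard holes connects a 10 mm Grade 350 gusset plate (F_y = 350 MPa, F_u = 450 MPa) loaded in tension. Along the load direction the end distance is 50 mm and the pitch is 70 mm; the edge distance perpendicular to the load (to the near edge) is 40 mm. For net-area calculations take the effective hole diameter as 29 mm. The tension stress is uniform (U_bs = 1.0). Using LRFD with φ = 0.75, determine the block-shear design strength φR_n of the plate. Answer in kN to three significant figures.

Shear plane L_v = 50 + 1·70 = 120 mm; A_gv = 120 × 10 = 1200 mm².
A_nv = (120 − 1.5·29) × 10 = 765 mm².
A_nt = (40 − 0.5·29) × 10 = 255 mm².
0.6 F_u A_nv = 206.6 kN; 0.6 F_y A_gv = 252 kN → shear rupture governs the shear term.
R_n = 206.6 + 1.0 × 450 × 255 / 1000 = 321.3 kN.
Design strength φR_n = 0.75 × 321.3 = 241 kN.

241 kN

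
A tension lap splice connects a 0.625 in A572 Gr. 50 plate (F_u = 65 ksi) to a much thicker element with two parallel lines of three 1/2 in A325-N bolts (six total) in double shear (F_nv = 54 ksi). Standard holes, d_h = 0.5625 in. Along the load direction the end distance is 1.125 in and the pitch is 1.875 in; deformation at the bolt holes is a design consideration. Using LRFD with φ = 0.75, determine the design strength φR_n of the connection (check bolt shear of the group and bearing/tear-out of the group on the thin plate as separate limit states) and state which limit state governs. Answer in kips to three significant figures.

Bolt shear: A_b = π·0.5²/4 = 0.1963 in²; R_n = 54 × 0.1963 × 6 × 2 = 127.2 kips → 0.75 × 127.2 = 95.4 kips.
Bearing (1.2 l_c t F_u ≤ 2.4 d t F_u): upper limit = 2.4·0.5·0.625·65 = 48.75 kips.
  Edge l_c = 1.125 − 0.5625/2 = 0.8438 → r_n = 41.13 kips; interior l_c = 1.875 − 0.5625 = 1.312 → r_n = 48.75 kips.
  R_n,bearing = 2·41.13 + 4·48.75 = 277.3 kips → 0.75 × 277.3 = 208 kips.
Bolt shear governs: 95.4 kips.

95.4 kips (bolt shear governs)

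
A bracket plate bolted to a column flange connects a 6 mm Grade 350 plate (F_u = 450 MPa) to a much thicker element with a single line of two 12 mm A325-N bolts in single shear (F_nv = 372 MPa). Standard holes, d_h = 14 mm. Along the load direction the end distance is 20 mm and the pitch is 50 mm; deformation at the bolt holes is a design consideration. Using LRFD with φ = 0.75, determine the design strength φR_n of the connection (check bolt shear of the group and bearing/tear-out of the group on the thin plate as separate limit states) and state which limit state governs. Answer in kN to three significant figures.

63.1 kN (bolt shear governs)

Bolt shear: A_b = π·12²/4 = 113.1 mm²; R_n = 372 × 113.1 × 2 × 1 / 1000 = 84.14 kN → 0.75 × 84.14 = 63.1 kN.
Bearing (1.2 l_c t F_u ≤ 2.4 d t F_u): upper limit = 2.4·12·6·450 / 1000 = 77.76 kN.
  Edge l_c = 20 − 14/2 = 13 → r_n = 42.12 kN; interior l_c = 50 − 14 = 36 → r_n = 77.76 kN.
  R_n,bearing = 1·42.12 + 1·77.76 = 119.9 kN → 0.75 × 119.9 = 89.9 kN.
Bolt shear governs: 63.1 kN.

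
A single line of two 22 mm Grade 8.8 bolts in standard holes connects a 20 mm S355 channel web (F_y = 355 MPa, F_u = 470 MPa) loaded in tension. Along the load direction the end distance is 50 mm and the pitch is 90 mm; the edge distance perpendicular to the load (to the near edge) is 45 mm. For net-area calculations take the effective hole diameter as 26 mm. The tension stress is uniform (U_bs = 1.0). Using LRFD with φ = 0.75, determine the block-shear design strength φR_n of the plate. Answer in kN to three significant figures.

Shear plane L_v = 50 + 1·90 = 140 mm; A_gv = 140 × 20 = 2800 mm².
A_nv = (140 − 1.5·26) × 20 = 2020 mm².
A_nt = (45 − 0.5·26) × 20 = 640 mm².
0.6 F_u A_nv = 569.6 kN; 0.6 F_y A_gv = 596.4 kN → shear rupture governs the shear term.
R_n = 569.6 + 1.0 × 470 × 640 / 1000 = 870.4 kN.
Design strength φR_n = 0.75 × 870.4 = 653 kN.

653 kN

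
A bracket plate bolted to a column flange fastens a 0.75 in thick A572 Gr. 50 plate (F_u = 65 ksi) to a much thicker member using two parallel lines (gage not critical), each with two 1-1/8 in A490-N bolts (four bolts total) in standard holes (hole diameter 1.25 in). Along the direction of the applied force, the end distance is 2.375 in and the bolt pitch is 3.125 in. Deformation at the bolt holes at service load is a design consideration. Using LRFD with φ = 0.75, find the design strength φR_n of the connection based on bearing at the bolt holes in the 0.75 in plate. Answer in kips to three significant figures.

Per bolt r_n = 1.2 l_c t F_u ≤ 2.4 d t F_u; upper limit = 2.4 × 1.125 × 0.75 × 65 = 131.6 kips.
Edge bolt: l_c = 2.375 − 1.25/2 = 1.75 in → 1.2 × 1.75 × 0.75 × 65 = 102.4 → r_n = 102.4 kips.
Interior bolts: l_c = 3.125 − 1.25 = 1.875 in → 1.2 × 1.875 × 0.75 × 65 = 109.7 → r_n = 109.7 kips.
R_n = 2 × 102.4 + 2 × 109.7 = 424.1 kips.
Design strength φR_n = 0.75 × 424.1 = 318 kips.

318 kips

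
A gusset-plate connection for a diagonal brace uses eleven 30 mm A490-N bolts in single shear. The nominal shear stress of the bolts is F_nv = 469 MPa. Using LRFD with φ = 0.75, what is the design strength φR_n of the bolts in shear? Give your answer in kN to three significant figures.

2740 kN

A_b = π × 30² / 4 = 706.9 mm².
R_n = F_nv · A_b · n · n_s = 469 × 706.9 × 11 × 1 / 1000 = 3647 kN.
Design strength φR_n = 0.75 × 3647 = 2740 kN.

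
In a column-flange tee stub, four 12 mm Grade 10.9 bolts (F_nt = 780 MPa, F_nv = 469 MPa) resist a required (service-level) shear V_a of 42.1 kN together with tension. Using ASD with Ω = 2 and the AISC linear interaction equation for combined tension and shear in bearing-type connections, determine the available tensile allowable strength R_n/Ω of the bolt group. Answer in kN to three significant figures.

A_b = π·12²/4 = 113.1 mm²; f_rv = 42.1 × 1000 / (4 × 113.1) = 93.06 MPa.
F'_nt = 1.3 F_nt − (Ω F_nt / F_nv) f_rv = 1.3·780 − (2·780/469)·93.06 = 704.5 MPa, capped at F_nt → F'_nt = 704.5 MPa.
R_n = F'_nt · A_b · n = 704.5 × 113.1 × 4 / 1000 = 318.7 kN.
Allowable strength R_n/Ω = 318.7 / 2 = 159 kN.

159 kN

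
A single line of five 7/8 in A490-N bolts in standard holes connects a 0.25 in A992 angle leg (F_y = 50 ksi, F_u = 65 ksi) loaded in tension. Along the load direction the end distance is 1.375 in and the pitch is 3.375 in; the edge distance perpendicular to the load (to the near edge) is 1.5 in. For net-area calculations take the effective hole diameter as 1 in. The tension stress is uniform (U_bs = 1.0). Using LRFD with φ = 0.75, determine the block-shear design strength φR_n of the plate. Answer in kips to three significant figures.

Shear plane L_v = 1.375 + 4·3.375 = 14.88 in; A_gv = 14.88 × 0.25 = 3.719 in².
A_nv = (14.88 − 4.5·1) × 0.25 = 2.594 in².
A_nt = (1.5 − 0.5·1) × 0.25 = 0.25 in².
0.6 F_u A_nv = 101.2 kips; 0.6 F_y A_gv = 111.6 kips → shear rupture governs the shear term.
R_n = 101.2 + 1.0 × 65 × 0.25 = 117.4 kips.
Design strength φR_n = 0.75 × 117.4 = 88.1 kips.

88.1 kips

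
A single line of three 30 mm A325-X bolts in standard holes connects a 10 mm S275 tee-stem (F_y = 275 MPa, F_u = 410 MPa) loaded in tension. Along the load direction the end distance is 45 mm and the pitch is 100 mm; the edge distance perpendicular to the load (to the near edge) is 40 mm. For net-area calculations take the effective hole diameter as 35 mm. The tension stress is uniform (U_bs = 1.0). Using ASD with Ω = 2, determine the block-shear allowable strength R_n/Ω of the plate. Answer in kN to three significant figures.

Shear plane L_v = 45 + 2·100 = 245 mm; A_gv = 245 × 10 = 2450 mm².
A_nv = (245 − 2.5·35) × 10 = 1575 mm².
A_nt = (40 − 0.5·35) × 10 = 225 mm².
0.6 F_u A_nv = 387.4 kN; 0.6 F_y A_gv = 404.2 kN → shear rupture governs the shear term.
R_n = 387.4 + 1.0 × 410 × 225 / 1000 = 479.7 kN.
Allowable strength R_n/Ω = 479.7 / 2 = 240 kN.

240 kN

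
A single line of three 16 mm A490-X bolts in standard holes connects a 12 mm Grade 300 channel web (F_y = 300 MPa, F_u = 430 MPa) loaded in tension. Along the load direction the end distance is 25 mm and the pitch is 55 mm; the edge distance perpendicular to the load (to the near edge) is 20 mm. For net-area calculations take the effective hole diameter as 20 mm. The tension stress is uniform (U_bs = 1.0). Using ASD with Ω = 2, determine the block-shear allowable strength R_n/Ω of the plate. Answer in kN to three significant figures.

Shear plane L_v = 25 + 2·55 = 135 mm; A_gv = 135 × 12 = 1620 mm².
A_nv = (135 − 2.5·20) × 12 = 1020 mm².
A_nt = (20 − 0.5·20) × 12 = 120 mm².
0.6 F_u A_nv = 263.2 kN; 0.6 F_y A_gv = 291.6 kN → shear rupture governs the shear term.
R_n = 263.2 + 1.0 × 430 × 120 / 1000 = 314.8 kN.
Allowable strength R_n/Ω = 314.8 / 2 = 157 kN.

157 kN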